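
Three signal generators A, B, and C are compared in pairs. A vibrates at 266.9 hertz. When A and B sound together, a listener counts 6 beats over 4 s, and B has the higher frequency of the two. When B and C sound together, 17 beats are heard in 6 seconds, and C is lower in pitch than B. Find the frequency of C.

265.5667 Hz

A–B: Beat frequency = 6/4 = 1.5 Hz.
B is above A, so f_B = 266.9 + 1.5 = 268.4 Hz.
B–C: Beat frequency = 17/6 = 2.8333 Hz.
C is below B, so f_C = 268.4 − 2.8333 = 265.5667 Hz.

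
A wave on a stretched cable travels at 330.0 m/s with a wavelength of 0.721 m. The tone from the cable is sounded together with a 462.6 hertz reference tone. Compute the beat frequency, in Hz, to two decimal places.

4.90 Hz

Source frequency f = v/λ = 330.0/0.721 = 457.6976 Hz.
f_beat = |457.6976 − 462.6| = 4.90 Hz.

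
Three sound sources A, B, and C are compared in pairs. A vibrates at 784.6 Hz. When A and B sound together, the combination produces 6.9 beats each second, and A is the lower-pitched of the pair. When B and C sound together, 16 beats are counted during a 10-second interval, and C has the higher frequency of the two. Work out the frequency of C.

793.1 Hz

B is above A, so f_B = 784.6 + 6.9 = 791.5 Hz.
B–C: Beat frequency = 16/10 = 1.6 Hz.
C is above B, so f_C = 791.5 + 1.6 = 793.1 Hz.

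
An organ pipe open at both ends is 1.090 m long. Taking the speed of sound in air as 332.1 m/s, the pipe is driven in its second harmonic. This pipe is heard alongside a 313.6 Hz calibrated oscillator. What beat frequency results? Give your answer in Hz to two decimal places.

8.92 Hz

Open pipe: f_n = n·v/(2L) = 2·332.1/(2·1.090) = 304.6789 Hz.
f_beat = |304.6789 − 313.6| = 8.92 Hz.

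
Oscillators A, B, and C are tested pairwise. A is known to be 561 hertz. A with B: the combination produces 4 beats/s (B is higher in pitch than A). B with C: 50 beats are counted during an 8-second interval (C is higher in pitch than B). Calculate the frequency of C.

571.25 Hz

B is above A, so f_B = 561 + 4 = 565 Hz.
B–C: Beat frequency = 50/8 = 6.25 Hz.
C is above B, so f_C = 565 + 6.25 = 571.25 Hz.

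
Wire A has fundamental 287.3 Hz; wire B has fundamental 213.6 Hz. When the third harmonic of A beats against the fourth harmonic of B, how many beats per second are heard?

Third harmonic of the first: 3·287.3 = 861.9 Hz.
Fourth harmonic of the second: 4·213.6 = 854.4 Hz.
f_beat = |861.9 − 854.4| = 7.5 Hz.

7.5 Hz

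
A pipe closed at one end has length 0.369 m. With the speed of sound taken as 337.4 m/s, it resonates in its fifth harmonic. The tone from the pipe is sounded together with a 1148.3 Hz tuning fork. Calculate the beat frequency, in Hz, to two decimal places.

5.35 Hz

Closed pipe (odd harmonics): f_n = n·v/(4L) = 5·337.4/(4·0.369) = 1142.9539 Hz.
f_beat = |1142.9539 − 1148.3| = 5.35 Hz.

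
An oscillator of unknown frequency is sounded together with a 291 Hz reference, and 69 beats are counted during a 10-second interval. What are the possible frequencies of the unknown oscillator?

Beat frequency = 69/10 = 6.9 Hz.
|f − 291| = 6.9, so f = 291 ± 6.9.

284.1 Hz or 297.9 Hz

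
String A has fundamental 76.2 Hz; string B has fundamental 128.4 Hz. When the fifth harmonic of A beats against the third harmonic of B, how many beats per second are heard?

4.2 Hz

Fifth harmonic of the first: 5·76.2 = 381.0 Hz.
Third harmonic of the second: 3·128.4 = 385.2 Hz.
f_beat = |381.0 − 385.2| = 4.2 Hz.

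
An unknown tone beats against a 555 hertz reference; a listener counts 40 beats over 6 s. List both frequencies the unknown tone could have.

548.3333 Hz or 561.6667 Hz

Beat frequency = 40/6 = 6.6667 Hz.
|f − 555| = 6.6667, so f = 555 ± 6.6667.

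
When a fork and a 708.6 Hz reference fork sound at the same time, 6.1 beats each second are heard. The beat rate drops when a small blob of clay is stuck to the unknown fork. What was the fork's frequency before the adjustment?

714.7 Hz

|f − 708.6| = 6.1, so the fork was at either 702.5 Hz or 714.7 Hz.
Adding mass to a fork lowers its frequency; the adjustment lowers the fork's frequency.
The beat rate fell, so the adjustment moved the fork toward 708.6 Hz — it must have started above the reference.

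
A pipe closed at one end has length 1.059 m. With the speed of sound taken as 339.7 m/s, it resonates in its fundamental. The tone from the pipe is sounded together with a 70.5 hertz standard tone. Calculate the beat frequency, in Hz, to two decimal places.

Closed pipe (odd harmonics): f_n = n·v/(4L) = 1·339.7/(4·1.059) = 80.1936 Hz.
f_beat = |80.1936 − 70.5| = 9.69 Hz.

9.69 Hz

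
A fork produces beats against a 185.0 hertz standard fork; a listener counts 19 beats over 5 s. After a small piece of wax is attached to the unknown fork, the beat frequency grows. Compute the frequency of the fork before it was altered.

Beat frequency = 19/5 = 3.8 Hz.
|f − 185.0| = 3.8, so the fork was at either 181.2 Hz or 188.8 Hz.
Loading a fork with wax lowers its frequency; the adjustment lowers the fork's frequency.
The beat rate rose, so the adjustment moved the fork further from 185.0 Hz — it was already below the reference.

181.2 Hz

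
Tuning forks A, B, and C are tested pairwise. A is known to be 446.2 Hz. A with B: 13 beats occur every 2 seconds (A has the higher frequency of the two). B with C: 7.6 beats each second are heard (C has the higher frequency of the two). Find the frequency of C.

A–B: Beat frequency = 13/2 = 6.5 Hz.
B is below A, so f_B = 446.2 − 6.5 = 439.7 Hz.
C is above B, so f_C = 439.7 + 7.6 = 447.3 Hz.

447.3 Hz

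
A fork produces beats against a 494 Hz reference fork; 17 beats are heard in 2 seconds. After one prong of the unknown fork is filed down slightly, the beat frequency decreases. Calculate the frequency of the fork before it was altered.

Beat frequency = 17/2 = 8.5 Hz.
|f − 494| = 8.5, so the fork was at either 485.5 Hz or 502.5 Hz.
Filing a prong removes mass and raises the fork's frequency; the adjustment raises the fork's frequency.
The beat rate fell, so the adjustment moved the fork toward 494 Hz — it must have started below the reference.

485.5 Hz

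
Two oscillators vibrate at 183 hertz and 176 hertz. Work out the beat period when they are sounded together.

0.143 s

f_beat = |183 − 176| = 7 Hz.
Beat period T = 1 / f_beat = 1 / 7 s.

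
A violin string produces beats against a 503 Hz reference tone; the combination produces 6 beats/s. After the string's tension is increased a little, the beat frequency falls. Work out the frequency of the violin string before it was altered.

497 Hz

|f − 503| = 6, so the violin string was at either 497 Hz or 509 Hz.
Higher tension means higher frequency; the adjustment raises the violin string's frequency.
The beat rate fell, so the adjustment moved the violin string toward 503 Hz — it must have started below the reference.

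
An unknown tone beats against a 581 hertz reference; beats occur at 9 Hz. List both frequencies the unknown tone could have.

572 Hz or 590 Hz

|f − 581| = 9, so f = 581 ± 9.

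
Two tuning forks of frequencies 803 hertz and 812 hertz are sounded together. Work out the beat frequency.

Beats arise from superposition of two nearby frequencies; the beat rate is |f₁ − f₂|.
|803 − 812| = 9 Hz.

9 Hz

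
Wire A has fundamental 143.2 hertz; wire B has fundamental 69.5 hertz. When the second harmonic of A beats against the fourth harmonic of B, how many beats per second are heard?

Second harmonic of the first: 2·143.2 = 286.4 Hz.
Fourth harmonic of the second: 4·69.5 = 278.0 Hz.
f_beat = |286.4 − 278.0| = 8.4 Hz.

8.4 Hz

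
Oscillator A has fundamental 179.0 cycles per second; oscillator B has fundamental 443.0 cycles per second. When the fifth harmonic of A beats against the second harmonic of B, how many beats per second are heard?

Fifth harmonic of the first: 5·179.0 = 895.0 Hz.
Second harmonic of the second: 2·443.0 = 886.0 Hz.
f_beat = |895.0 − 886.0| = 9.0 Hz.

9.0 Hz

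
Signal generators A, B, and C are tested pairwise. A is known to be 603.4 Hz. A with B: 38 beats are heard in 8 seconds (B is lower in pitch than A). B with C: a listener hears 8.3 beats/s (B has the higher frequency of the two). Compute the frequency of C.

590.35 Hz

A–B: Beat frequency = 38/8 = 4.75 Hz.
B is below A, so f_B = 603.4 − 4.75 = 598.65 Hz.
C is below B, so f_C = 598.65 − 8.3 = 590.35 Hz.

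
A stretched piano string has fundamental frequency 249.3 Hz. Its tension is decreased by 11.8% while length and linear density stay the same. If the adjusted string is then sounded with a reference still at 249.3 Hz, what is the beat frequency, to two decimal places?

For a string, f ∝ √T, so the new frequency is 249.3·√0.882 = 234.1297 Hz.
f_beat = |234.1297 − 249.3| = 15.17 Hz.

15.17 Hz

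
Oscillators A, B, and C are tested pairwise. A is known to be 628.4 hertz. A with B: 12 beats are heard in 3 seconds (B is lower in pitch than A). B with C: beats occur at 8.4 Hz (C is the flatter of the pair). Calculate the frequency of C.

616 Hz

A–B: Beat frequency = 12/3 = 4 Hz.
B is below A, so f_B = 628.4 − 4 = 624.4 Hz.
C is below B, so f_C = 624.4 − 8.4 = 616 Hz.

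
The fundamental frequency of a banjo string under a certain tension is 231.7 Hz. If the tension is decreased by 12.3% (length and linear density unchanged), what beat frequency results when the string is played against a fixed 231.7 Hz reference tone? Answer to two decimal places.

For a string, f ∝ √T, so the new frequency is 231.7·√0.877 = 216.9831 Hz.
f_beat = |216.9831 − 231.7| = 14.72 Hz.

14.72 Hz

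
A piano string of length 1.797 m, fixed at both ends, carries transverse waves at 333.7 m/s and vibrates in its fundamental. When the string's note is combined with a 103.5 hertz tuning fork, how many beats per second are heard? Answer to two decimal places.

For a string fixed at both ends, f_n = n·v/(2L) = 1·333.7/(2·1.797) = 92.8492 Hz.
f_beat = |92.8492 − 103.5| = 10.65 Hz.

10.65 Hz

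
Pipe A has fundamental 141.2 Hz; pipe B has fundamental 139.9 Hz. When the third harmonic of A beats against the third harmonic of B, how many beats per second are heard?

Third harmonic of the first: 3·141.2 = 423.6 Hz.
Third harmonic of the second: 3·139.9 = 419.7 Hz.
f_beat = |423.6 − 419.7| = 3.9 Hz.

3.9 Hz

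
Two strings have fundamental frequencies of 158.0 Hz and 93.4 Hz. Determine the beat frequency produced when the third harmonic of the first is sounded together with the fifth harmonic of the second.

7.0 Hz

Third harmonic of the first: 3·158.0 = 474.0 Hz.
Fifth harmonic of the second: 5·93.4 = 467.0 Hz.
f_beat = |474.0 − 467.0| = 7.0 Hz.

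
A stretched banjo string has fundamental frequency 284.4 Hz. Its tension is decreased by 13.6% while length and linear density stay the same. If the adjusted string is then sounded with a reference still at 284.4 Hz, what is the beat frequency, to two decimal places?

20.05 Hz

For a string, f ∝ √T, so the new frequency is 284.4·√0.864 = 264.3544 Hz.
f_beat = |264.3544 − 284.4| = 20.05 Hz.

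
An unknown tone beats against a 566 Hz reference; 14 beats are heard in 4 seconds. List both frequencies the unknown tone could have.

Beat frequency = 14/4 = 3.5 Hz.
|f − 566| = 3.5, so f = 566 ± 3.5.

562.5 Hz or 569.5 Hz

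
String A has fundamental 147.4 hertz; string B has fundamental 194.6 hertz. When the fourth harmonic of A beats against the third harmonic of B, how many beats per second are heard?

Fourth harmonic of the first: 4·147.4 = 589.6 Hz.
Third harmonic of the second: 3·194.6 = 583.8 Hz.
f_beat = |589.6 − 583.8| = 5.8 Hz.

5.8 Hz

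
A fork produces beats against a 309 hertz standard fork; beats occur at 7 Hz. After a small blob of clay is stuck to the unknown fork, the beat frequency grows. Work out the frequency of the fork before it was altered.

|f − 309| = 7, so the fork was at either 302 Hz or 316 Hz.
Adding mass to a fork lowers its frequency; the adjustment lowers the fork's frequency.
The beat rate rose, so the adjustment moved the fork further from 309 Hz — it was already below the reference.

302 Hz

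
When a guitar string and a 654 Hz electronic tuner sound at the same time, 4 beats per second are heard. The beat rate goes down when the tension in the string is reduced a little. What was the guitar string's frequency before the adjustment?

|f − 654| = 4, so the guitar string was at either 650 Hz or 658 Hz.
Lower tension means lower frequency; the adjustment lowers the guitar string's frequency.
The beat rate fell, so the adjustment moved the guitar string toward 654 Hz — it must have started above the reference.

658 Hz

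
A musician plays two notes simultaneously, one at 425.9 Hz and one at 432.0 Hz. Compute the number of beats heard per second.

6.1 Hz

f_beat = |f₁ − f₂|.
|425.9 − 432.0| = 6.1 Hz.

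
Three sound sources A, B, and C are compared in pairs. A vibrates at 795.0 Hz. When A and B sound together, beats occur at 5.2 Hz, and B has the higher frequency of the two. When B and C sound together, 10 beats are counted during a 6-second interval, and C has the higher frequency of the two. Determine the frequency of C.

B is above A, so f_B = 795.0 + 5.2 = 800.2 Hz.
B–C: Beat frequency = 10/6 = 1.6667 Hz.
C is above B, so f_C = 800.2 + 1.6667 = 801.8667 Hz.

801.8667 Hz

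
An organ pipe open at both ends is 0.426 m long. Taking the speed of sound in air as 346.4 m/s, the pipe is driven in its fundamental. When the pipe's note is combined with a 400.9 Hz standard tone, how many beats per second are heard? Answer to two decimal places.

5.67 Hz

Open pipe: f_n = n·v/(2L) = 1·346.4/(2·0.426) = 406.5728 Hz.
f_beat = |406.5728 − 400.9| = 5.67 Hz.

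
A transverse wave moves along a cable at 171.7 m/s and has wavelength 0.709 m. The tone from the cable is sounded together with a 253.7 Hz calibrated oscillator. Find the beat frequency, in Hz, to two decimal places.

Source frequency f = v/λ = 171.7/0.709 = 242.1721 Hz.
f_beat = |242.1721 − 253.7| = 11.53 Hz.

11.53 Hz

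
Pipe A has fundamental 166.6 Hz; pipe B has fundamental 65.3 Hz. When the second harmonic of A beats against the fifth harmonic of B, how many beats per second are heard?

Second harmonic of the first: 2·166.6 = 333.2 Hz.
Fifth harmonic of the second: 5·65.3 = 326.5 Hz.
f_beat = |333.2 − 326.5| = 6.7 Hz.

6.7 Hz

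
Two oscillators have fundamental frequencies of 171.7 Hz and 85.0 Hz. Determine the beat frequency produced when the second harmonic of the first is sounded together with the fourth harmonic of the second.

Second harmonic of the first: 2·171.7 = 343.4 Hz.
Fourth harmonic of the second: 4·85.0 = 340.0 Hz.
f_beat = |343.4 − 340.0| = 3.4 Hz.

3.4 Hz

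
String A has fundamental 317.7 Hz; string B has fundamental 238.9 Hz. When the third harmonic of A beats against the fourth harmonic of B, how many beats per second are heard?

2.5 Hz

Third harmonic of the first: 3·317.7 = 953.1 Hz.
Fourth harmonic of the second: 4·238.9 = 955.6 Hz.
f_beat = |953.1 − 955.6| = 2.5 Hz.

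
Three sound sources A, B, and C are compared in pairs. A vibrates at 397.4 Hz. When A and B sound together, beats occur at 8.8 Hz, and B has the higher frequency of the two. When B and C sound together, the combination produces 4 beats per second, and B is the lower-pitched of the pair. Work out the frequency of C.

410.2 Hz

B is above A, so f_B = 397.4 + 8.8 = 406.2 Hz.
C is above B, so f_C = 406.2 + 4 = 410.2 Hz.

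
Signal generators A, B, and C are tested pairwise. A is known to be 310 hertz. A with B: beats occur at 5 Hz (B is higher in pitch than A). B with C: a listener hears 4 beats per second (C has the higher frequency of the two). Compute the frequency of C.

B is above A, so f_B = 310 + 5 = 315 Hz.
C is above B, so f_C = 315 + 4 = 319 Hz.

319 Hz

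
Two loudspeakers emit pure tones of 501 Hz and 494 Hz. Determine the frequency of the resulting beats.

7 Hz

Beats arise from superposition of two nearby frequencies; the beat rate is |f₁ − f₂|.
|501 − 494| = 7 Hz.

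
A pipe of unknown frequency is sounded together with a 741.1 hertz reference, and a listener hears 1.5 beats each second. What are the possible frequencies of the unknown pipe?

|f − 741.1| = 1.5, so f = 741.1 ± 1.5.

739.6 Hz or 742.6 Hz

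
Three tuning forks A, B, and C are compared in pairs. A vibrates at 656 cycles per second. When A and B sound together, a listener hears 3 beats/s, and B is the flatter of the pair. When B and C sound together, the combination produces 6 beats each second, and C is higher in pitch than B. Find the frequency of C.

B is below A, so f_B = 656 − 3 = 653 Hz.
C is above B, so f_C = 653 + 6 = 659 Hz.

659 Hz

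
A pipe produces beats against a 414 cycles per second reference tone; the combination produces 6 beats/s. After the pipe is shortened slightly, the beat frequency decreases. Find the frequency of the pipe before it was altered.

408 Hz

|f − 414| = 6, so the pipe was at either 408 Hz or 420 Hz.
A shorter pipe has a higher fundamental; the adjustment raises the pipe's frequency.
The beat rate fell, so the adjustment moved the pipe toward 414 Hz — it must have started below the reference.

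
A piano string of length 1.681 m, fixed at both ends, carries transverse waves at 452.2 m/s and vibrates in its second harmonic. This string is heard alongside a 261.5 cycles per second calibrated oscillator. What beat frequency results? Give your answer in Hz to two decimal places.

7.51 Hz

For a string fixed at both ends, f_n = n·v/(2L) = 2·452.2/(2·1.681) = 269.0065 Hz.
f_beat = |269.0065 − 261.5| = 7.51 Hz.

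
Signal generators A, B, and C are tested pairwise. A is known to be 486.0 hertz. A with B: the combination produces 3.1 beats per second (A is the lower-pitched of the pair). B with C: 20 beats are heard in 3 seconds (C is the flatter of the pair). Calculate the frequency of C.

B is above A, so f_B = 486.0 + 3.1 = 489.1 Hz.
B–C: Beat frequency = 20/3 = 6.6667 Hz.
C is below B, so f_C = 489.1 − 6.6667 = 482.4333 Hz.

482.4333 Hz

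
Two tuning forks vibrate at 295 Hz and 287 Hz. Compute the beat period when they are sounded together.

0.125 s

f_beat = |295 − 287| = 8 Hz.
Beat period T = 1 / f_beat = 1 / 8 s.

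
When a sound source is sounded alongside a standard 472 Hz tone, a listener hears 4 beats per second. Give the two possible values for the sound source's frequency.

|f − 472| = 4, so f = 472 ± 4.

468 Hz or 476 Hz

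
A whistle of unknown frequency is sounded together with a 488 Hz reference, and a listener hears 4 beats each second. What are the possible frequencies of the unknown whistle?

484 Hz or 492 Hz

|f − 488| = 4, so f = 488 ± 4.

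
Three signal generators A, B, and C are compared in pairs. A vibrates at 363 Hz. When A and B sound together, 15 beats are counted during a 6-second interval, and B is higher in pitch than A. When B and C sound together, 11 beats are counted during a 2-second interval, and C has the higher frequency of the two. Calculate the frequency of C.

A–B: Beat frequency = 15/6 = 2.5 Hz.
B is above A, so f_B = 363 + 2.5 = 365.5 Hz.
B–C: Beat frequency = 11/2 = 5.5 Hz.
C is above B, so f_C = 365.5 + 5.5 = 371 Hz.

371 Hz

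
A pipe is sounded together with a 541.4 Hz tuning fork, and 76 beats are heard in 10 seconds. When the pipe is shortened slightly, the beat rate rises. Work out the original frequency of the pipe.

Beat frequency = 76/10 = 7.6 Hz.
|f − 541.4| = 7.6, so the pipe was at either 533.8 Hz or 549 Hz.
A shorter pipe has a higher fundamental; the adjustment raises the pipe's frequency.
The beat rate rose, so the adjustment moved the pipe further from 541.4 Hz — it was already above the reference.

549 Hz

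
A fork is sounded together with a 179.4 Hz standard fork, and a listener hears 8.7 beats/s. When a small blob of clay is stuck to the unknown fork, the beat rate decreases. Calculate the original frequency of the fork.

188.1 Hz

|f − 179.4| = 8.7, so the fork was at either 170.7 Hz or 188.1 Hz.
Adding mass to a fork lowers its frequency; the adjustment lowers the fork's frequency.
The beat rate fell, so the adjustment moved the fork toward 179.4 Hz — it must have started above the reference.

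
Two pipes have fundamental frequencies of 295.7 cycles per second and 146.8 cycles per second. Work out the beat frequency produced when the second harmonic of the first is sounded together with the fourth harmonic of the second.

4.2 Hz

Second harmonic of the first: 2·295.7 = 591.4 Hz.
Fourth harmonic of the second: 4·146.8 = 587.2 Hz.
f_beat = |591.4 − 587.2| = 4.2 Hz.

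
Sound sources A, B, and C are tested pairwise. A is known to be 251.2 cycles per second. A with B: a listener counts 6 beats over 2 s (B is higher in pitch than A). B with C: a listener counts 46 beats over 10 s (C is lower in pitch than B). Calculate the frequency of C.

249.6 Hz

A–B: Beat frequency = 6/2 = 3 Hz.
B is above A, so f_B = 251.2 + 3 = 254.2 Hz.
B–C: Beat frequency = 46/10 = 4.6 Hz.
C is below B, so f_C = 254.2 − 4.6 = 249.6 Hz.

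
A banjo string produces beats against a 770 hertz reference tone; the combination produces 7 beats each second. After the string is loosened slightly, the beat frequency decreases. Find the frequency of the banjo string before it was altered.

|f − 770| = 7, so the banjo string was at either 763 Hz or 777 Hz.
Reducing tension lowers a string's frequency; the adjustment lowers the banjo string's frequency.
The beat rate fell, so the adjustment moved the banjo string toward 770 Hz — it must have started above the reference.

777 Hz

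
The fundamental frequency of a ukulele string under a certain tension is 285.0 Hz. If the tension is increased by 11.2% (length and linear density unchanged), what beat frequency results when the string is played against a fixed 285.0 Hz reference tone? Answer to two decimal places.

For a string, f ∝ √T, so the new frequency is 285.0·√1.112 = 300.5365 Hz.
f_beat = |300.5365 − 285.0| = 15.54 Hz.

15.54 Hz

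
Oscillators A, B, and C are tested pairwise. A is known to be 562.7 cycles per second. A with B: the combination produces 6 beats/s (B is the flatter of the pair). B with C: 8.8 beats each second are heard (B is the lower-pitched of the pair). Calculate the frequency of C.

B is below A, so f_B = 562.7 − 6 = 556.7 Hz.
C is above B, so f_C = 556.7 + 8.8 = 565.5 Hz.

565.5 Hz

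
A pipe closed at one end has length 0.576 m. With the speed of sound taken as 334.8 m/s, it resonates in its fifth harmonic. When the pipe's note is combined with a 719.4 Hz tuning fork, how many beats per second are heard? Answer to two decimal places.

Closed pipe (odd harmonics): f_n = n·v/(4L) = 5·334.8/(4·0.576) = 726.5625 Hz.
f_beat = |726.5625 − 719.4| = 7.16 Hz.

7.16 Hz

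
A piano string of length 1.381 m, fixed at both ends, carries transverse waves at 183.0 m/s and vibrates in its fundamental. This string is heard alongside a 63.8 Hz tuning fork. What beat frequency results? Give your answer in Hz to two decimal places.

For a string fixed at both ends, f_n = n·v/(2L) = 1·183.0/(2·1.381) = 66.2563 Hz.
f_beat = |66.2563 − 63.8| = 2.46 Hz.

2.46 Hz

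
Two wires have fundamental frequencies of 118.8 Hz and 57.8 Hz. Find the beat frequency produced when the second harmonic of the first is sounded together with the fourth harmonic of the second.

6.4 Hz

Second harmonic of the first: 2·118.8 = 237.6 Hz.
Fourth harmonic of the second: 4·57.8 = 231.2 Hz.
f_beat = |237.6 − 231.2| = 6.4 Hz.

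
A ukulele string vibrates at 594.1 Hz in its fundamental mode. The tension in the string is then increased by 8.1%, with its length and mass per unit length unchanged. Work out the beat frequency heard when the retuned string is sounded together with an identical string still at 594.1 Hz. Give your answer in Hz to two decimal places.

23.59 Hz

For a string, f ∝ √T, so the new frequency is 594.1·√1.081 = 617.6926 Hz.
f_beat = |617.6926 − 594.1| = 23.59 Hz.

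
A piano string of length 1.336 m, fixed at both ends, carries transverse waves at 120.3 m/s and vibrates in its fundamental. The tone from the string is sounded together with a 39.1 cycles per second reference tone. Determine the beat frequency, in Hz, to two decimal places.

5.92 Hz

For a string fixed at both ends, f_n = n·v/(2L) = 1·120.3/(2·1.336) = 45.0225 Hz.
f_beat = |45.0225 − 39.1| = 5.92 Hz.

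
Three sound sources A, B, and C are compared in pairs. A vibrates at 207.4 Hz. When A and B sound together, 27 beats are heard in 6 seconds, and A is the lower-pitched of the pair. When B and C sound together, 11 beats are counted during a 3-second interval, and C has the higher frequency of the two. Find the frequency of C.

A–B: Beat frequency = 27/6 = 4.5 Hz.
B is above A, so f_B = 207.4 + 4.5 = 211.9 Hz.
B–C: Beat frequency = 11/3 = 3.6667 Hz.
C is above B, so f_C = 211.9 + 3.6667 = 215.5667 Hz.

215.5667 Hz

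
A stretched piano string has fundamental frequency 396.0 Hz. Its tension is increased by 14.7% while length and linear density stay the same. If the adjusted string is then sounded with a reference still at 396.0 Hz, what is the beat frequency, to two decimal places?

28.11 Hz

For a string, f ∝ √T, so the new frequency is 396.0·√1.147 = 424.1084 Hz.
f_beat = |424.1084 − 396.0| = 28.11 Hz.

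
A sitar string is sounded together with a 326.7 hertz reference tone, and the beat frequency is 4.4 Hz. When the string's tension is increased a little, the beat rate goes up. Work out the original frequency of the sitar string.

|f − 326.7| = 4.4, so the sitar string was at either 322.3 Hz or 331.1 Hz.
Higher tension means higher frequency; the adjustment raises the sitar string's frequency.
The beat rate rose, so the adjustment moved the sitar string further from 326.7 Hz — it was already above the reference.

331.1 Hz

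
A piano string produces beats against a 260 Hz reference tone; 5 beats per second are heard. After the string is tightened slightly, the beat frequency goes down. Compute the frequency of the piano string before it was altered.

255 Hz

|f − 260| = 5, so the piano string was at either 255 Hz or 265 Hz.
Increasing tension raises a string's frequency; the adjustment raises the piano string's frequency.
The beat rate fell, so the adjustment moved the piano string toward 260 Hz — it must have started below the reference.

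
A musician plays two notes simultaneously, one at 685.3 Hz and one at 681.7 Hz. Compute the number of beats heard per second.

Beats arise from superposition of two nearby frequencies; the beat rate is |f₁ − f₂|.
|685.3 − 681.7| = 3.6 Hz.

3.6 Hz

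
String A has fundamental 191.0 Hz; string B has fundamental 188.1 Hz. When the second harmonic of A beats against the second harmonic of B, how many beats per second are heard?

Second harmonic of the first: 2·191.0 = 382.0 Hz.
Second harmonic of the second: 2·188.1 = 376.2 Hz.
f_beat = |382.0 − 376.2| = 5.8 Hz.

5.8 Hz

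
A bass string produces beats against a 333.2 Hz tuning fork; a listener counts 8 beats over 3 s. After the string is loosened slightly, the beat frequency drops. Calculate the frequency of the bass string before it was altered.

335.8667 Hz

Beat frequency = 8/3 = 2.6667 Hz.
|f − 333.2| = 2.6667, so the bass string was at either 330.5333 Hz or 335.8667 Hz.
Reducing tension lowers a string's frequency; the adjustment lowers the bass string's frequency.
The beat rate fell, so the adjustment moved the bass string toward 333.2 Hz — it must have started above the reference.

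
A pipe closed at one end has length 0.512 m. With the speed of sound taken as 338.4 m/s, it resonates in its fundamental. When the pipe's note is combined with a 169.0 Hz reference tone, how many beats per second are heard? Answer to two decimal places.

3.77 Hz

Closed pipe (odd harmonics): f_n = n·v/(4L) = 1·338.4/(4·0.512) = 165.2344 Hz.
f_beat = |165.2344 − 169.0| = 3.77 Hz.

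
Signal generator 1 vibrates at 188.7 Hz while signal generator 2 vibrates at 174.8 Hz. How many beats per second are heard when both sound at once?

f_beat = |f₁ − f₂|.
|188.7 − 174.8| = 13.9 Hz.

13.9 Hz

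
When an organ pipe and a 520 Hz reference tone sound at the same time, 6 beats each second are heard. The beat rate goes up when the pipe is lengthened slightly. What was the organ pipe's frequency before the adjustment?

|f − 520| = 6, so the organ pipe was at either 514 Hz or 526 Hz.
A longer pipe has a lower fundamental; the adjustment lowers the organ pipe's frequency.
The beat rate rose, so the adjustment moved the organ pipe further from 520 Hz — it was already below the reference.

514 Hz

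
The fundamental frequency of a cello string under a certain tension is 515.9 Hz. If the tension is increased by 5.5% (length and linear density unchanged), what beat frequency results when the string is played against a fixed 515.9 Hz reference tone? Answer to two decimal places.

For a string, f ∝ √T, so the new frequency is 515.9·√1.055 = 529.8974 Hz.
f_beat = |529.8974 − 515.9| = 14.00 Hz.

14.00 Hz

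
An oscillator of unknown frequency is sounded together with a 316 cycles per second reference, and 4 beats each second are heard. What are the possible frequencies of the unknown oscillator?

|f − 316| = 4, so f = 316 ± 4.

312 Hz or 320 Hz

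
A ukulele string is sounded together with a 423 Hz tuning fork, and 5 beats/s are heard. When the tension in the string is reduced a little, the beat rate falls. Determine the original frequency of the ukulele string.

|f − 423| = 5, so the ukulele string was at either 418 Hz or 428 Hz.
Lower tension means lower frequency; the adjustment lowers the ukulele string's frequency.
The beat rate fell, so the adjustment moved the ukulele string toward 423 Hz — it must have started above the reference.

428 Hz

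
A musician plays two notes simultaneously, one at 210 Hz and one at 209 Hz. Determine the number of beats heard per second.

1 Hz

f_beat = |f₁ − f₂|.
|210 − 209| = 1 Hz.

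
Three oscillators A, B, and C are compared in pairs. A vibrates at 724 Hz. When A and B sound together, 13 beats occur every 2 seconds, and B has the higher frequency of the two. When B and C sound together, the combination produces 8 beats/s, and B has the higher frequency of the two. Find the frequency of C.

722.5 Hz

A–B: Beat frequency = 13/2 = 6.5 Hz.
B is above A, so f_B = 724 + 6.5 = 730.5 Hz.
C is below B, so f_C = 730.5 − 8 = 722.5 Hz.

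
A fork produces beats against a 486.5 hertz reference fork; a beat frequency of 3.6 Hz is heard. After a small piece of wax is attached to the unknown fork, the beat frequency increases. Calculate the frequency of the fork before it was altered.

482.9 Hz

|f − 486.5| = 3.6, so the fork was at either 482.9 Hz or 490.1 Hz.
Loading a fork with wax lowers its frequency; the adjustment lowers the fork's frequency.
The beat rate rose, so the adjustment moved the fork further from 486.5 Hz — it was already below the reference.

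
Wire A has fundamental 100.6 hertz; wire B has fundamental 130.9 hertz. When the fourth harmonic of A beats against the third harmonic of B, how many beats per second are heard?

Fourth harmonic of the first: 4·100.6 = 402.4 Hz.
Third harmonic of the second: 3·130.9 = 392.7 Hz.
f_beat = |402.4 − 392.7| = 9.7 Hz.

9.7 Hz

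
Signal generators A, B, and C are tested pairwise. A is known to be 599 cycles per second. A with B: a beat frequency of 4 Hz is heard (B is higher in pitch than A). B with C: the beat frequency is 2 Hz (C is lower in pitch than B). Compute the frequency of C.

B is above A, so f_B = 599 + 4 = 603 Hz.
C is below B, so f_C = 603 − 2 = 601 Hz.

601 Hz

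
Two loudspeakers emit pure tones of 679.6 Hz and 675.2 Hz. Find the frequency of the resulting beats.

4.4 Hz

f_beat = |f₁ − f₂|.
|679.6 − 675.2| = 4.4 Hz.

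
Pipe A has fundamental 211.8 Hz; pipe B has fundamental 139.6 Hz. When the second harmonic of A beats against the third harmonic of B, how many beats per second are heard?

4.8 Hz

Second harmonic of the first: 2·211.8 = 423.6 Hz.
Third harmonic of the second: 3·139.6 = 418.8 Hz.
f_beat = |423.6 − 418.8| = 4.8 Hz.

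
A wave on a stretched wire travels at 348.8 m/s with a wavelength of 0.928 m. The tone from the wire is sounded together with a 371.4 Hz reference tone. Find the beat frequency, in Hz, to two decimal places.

4.46 Hz

Source frequency f = v/λ = 348.8/0.928 = 375.8621 Hz.
f_beat = |375.8621 − 371.4| = 4.46 Hz.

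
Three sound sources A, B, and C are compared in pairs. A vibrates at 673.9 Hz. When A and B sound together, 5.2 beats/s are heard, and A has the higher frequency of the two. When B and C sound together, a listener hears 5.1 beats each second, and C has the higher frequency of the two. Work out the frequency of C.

673.8 Hz

B is below A, so f_B = 673.9 − 5.2 = 668.7 Hz.
C is above B, so f_C = 668.7 + 5.1 = 673.8 Hz.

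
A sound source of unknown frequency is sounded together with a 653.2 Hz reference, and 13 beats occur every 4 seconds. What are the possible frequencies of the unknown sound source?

Beat frequency = 13/4 = 3.25 Hz.
|f − 653.2| = 3.25, so f = 653.2 ± 3.25.

649.95 Hz or 656.45 Hz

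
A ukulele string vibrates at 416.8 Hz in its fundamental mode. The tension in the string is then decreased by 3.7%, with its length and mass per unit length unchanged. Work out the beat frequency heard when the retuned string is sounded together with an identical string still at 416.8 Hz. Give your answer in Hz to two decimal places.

For a string, f ∝ √T, so the new frequency is 416.8·√0.963 = 409.0165 Hz.
f_beat = |409.0165 − 416.8| = 7.78 Hz.

7.78 Hz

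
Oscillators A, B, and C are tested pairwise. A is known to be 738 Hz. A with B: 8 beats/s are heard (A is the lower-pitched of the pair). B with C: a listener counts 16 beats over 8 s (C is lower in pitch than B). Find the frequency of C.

744 Hz

B is above A, so f_B = 738 + 8 = 746 Hz.
B–C: Beat frequency = 16/8 = 2 Hz.
C is below B, so f_C = 746 − 2 = 744 Hz.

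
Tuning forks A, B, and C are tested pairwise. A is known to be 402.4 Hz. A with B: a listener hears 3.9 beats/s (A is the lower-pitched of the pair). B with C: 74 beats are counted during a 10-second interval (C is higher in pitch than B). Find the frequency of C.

413.7 Hz

B is above A, so f_B = 402.4 + 3.9 = 406.3 Hz.
B–C: Beat frequency = 74/10 = 7.4 Hz.
C is above B, so f_C = 406.3 + 7.4 = 413.7 Hz.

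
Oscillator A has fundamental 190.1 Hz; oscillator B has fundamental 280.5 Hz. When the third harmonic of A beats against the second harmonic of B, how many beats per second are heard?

Third harmonic of the first: 3·190.1 = 570.3 Hz.
Second harmonic of the second: 2·280.5 = 561.0 Hz.
f_beat = |570.3 − 561.0| = 9.3 Hz.

9.3 Hz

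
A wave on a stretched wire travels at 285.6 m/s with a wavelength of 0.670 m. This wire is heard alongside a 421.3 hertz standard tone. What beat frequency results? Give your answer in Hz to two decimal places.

4.97 Hz

Source frequency f = v/λ = 285.6/0.670 = 426.2687 Hz.
f_beat = |426.2687 − 421.3| = 4.97 Hz.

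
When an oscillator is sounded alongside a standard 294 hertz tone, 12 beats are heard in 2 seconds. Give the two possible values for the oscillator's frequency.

288 Hz or 300 Hz

Beat frequency = 12/2 = 6 Hz.
|f − 294| = 6, so f = 294 ± 6.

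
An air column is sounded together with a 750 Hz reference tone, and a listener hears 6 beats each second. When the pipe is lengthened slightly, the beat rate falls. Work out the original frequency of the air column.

|f − 750| = 6, so the air column was at either 744 Hz or 756 Hz.
A longer pipe has a lower fundamental; the adjustment lowers the air column's frequency.
The beat rate fell, so the adjustment moved the air column toward 750 Hz — it must have started above the reference.

756 Hz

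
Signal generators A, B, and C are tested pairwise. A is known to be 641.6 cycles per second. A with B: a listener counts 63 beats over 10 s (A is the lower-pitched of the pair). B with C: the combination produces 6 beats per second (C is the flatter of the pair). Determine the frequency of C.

A–B: Beat frequency = 63/10 = 6.3 Hz.
B is above A, so f_B = 641.6 + 6.3 = 647.9 Hz.
C is below B, so f_C = 647.9 − 6 = 641.9 Hz.

641.9 Hz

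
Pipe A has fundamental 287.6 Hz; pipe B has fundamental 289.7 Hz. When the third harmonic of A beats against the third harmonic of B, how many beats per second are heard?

6.3 Hz

Third harmonic of the first: 3·287.6 = 862.8 Hz.
Third harmonic of the second: 3·289.7 = 869.1 Hz.
f_beat = |862.8 − 869.1| = 6.3 Hz.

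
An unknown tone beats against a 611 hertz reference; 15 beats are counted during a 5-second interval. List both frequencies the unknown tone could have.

Beat frequency = 15/5 = 3 Hz.
|f − 611| = 3, so f = 611 ± 3.

608 Hz or 614 Hz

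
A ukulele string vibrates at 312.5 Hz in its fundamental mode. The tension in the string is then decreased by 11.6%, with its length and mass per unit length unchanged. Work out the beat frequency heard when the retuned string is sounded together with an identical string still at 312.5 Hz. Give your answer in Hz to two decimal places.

18.68 Hz

For a string, f ∝ √T, so the new frequency is 312.5·√0.884 = 293.8165 Hz.
f_beat = |293.8165 − 312.5| = 18.68 Hz.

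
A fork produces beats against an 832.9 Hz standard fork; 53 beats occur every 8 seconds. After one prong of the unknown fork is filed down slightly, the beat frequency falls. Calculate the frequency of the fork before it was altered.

826.275 Hz

Beat frequency = 53/8 = 6.625 Hz.
|f − 832.9| = 6.625, so the fork was at either 826.275 Hz or 839.525 Hz.
Filing a prong removes mass and raises the fork's frequency; the adjustment raises the fork's frequency.
The beat rate fell, so the adjustment moved the fork toward 832.9 Hz — it must have started below the reference.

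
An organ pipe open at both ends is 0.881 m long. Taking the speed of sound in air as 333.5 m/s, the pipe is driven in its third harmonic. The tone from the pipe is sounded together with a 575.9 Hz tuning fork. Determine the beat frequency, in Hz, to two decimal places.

Open pipe: f_n = n·v/(2L) = 3·333.5/(2·0.881) = 567.8207 Hz.
f_beat = |567.8207 − 575.9| = 8.08 Hz.

8.08 Hz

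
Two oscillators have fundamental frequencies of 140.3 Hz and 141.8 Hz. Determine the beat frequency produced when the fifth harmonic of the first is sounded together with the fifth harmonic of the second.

Fifth harmonic of the first: 5·140.3 = 701.5 Hz.
Fifth harmonic of the second: 5·141.8 = 709.0 Hz.
f_beat = |701.5 − 709.0| = 7.5 Hz.

7.5 Hz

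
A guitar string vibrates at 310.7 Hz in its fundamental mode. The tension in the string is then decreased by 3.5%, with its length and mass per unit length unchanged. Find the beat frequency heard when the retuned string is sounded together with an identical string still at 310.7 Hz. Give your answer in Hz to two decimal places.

5.49 Hz

For a string, f ∝ √T, so the new frequency is 310.7·√0.965 = 305.2143 Hz.
f_beat = |305.2143 − 310.7| = 5.49 Hz.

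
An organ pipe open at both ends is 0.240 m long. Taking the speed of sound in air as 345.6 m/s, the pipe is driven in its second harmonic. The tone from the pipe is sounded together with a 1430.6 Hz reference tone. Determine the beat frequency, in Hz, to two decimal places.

Open pipe: f_n = n·v/(2L) = 2·345.6/(2·0.240) = 1440.0000 Hz.
f_beat = |1440.0000 − 1430.6| = 9.40 Hz.

9.40 Hz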